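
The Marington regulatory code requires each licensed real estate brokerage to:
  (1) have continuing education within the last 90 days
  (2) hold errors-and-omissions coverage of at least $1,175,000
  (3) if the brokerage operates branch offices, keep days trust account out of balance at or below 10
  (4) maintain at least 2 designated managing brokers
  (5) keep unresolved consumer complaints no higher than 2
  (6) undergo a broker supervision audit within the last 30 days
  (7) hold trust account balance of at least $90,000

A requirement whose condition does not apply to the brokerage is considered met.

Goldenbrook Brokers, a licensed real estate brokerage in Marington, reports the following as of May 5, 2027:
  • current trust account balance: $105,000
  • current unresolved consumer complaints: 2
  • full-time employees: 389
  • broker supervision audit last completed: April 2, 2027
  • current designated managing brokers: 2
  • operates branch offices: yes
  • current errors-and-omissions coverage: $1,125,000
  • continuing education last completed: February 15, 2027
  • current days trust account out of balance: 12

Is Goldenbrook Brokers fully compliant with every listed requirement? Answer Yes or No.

1. continuing education 79 days ago vs limit 90 → met
2. errors-and-omissions coverage $1,125,000 < $1,175,000 → not met
3. condition 'operates branch offices' holds; days trust account out of balance 12 > 10 → not met
4. designated managing brokers 2 ≥ 2 → met
5. unresolved consumer complaints 2 ≤ 2 → met
6. broker supervision audit 33 days ago vs limit 30 → not met
7. trust account balance $105,000 ≥ $90,000 → met
Not met: 2, 3, 6

No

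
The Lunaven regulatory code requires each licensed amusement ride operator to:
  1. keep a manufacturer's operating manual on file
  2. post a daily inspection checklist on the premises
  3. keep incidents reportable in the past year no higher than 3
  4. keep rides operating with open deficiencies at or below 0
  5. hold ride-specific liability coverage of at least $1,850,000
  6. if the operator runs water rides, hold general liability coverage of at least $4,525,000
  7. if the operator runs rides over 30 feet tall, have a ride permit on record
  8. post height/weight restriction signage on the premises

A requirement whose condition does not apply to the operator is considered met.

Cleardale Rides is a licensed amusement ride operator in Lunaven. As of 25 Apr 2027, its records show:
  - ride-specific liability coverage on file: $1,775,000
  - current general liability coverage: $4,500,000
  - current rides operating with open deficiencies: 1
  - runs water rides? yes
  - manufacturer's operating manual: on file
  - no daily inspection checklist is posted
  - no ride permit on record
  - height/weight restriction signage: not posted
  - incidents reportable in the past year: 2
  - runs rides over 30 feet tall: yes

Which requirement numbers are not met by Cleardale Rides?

1. manufacturer's operating manual present → met
2. daily inspection checklist absent → not met
3. incidents reportable in the past year 2 ≤ 3 → met
4. rides operating with open deficiencies 1 > 0 → not met
5. ride-specific liability coverage $1,775,000 < $1,850,000 → not met
6. condition 'runs water rides' holds; general liability coverage $4,500,000 < $4,525,000 → not met
7. condition 'runs rides over 30 feet tall' holds; ride permit absent → not met
8. height/weight restriction signage absent → not met
Not met: 2, 4, 5, 6, 7, 8

2, 4, 5, 6, 7, 8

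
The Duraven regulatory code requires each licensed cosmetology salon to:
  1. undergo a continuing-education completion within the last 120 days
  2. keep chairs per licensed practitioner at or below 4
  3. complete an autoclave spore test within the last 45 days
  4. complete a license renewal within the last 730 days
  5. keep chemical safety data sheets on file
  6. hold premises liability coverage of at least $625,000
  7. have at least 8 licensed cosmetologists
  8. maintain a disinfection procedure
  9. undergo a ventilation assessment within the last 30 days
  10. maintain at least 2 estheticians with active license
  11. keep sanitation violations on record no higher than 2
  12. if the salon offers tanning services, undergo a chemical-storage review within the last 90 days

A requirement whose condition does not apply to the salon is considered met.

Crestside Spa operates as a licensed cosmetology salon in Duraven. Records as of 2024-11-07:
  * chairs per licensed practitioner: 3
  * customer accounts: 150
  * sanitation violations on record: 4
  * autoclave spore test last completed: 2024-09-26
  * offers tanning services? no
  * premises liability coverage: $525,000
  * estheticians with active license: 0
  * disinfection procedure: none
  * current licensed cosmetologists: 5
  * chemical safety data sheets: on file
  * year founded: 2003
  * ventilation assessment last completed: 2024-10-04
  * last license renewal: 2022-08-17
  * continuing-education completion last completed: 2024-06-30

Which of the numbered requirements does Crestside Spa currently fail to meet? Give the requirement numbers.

1, 4, 6, 7, 8, 9, 10, 11

1. continuing-education completion 130 days ago vs limit 120 → not met
2. chairs per licensed practitioner 3 ≤ 4 → met
3. autoclave spore test 42 days ago vs limit 45 → met
4. license renewal 813 days ago vs limit 730 → not met
5. chemical safety data sheets present → met
6. premises liability coverage $525,000 < $625,000 → not met
7. licensed cosmetologists 5 < 8 → not met
8. disinfection procedure absent → not met
9. ventilation assessment 34 days ago vs limit 30 → not met
10. estheticians with active license 0 < 2 → not met
11. sanitation violations on record 4 > 2 → not met
12. condition 'offers tanning services' does not hold → requirement n/a → met
Not met: 1, 4, 6, 7, 8, 9, 10, 11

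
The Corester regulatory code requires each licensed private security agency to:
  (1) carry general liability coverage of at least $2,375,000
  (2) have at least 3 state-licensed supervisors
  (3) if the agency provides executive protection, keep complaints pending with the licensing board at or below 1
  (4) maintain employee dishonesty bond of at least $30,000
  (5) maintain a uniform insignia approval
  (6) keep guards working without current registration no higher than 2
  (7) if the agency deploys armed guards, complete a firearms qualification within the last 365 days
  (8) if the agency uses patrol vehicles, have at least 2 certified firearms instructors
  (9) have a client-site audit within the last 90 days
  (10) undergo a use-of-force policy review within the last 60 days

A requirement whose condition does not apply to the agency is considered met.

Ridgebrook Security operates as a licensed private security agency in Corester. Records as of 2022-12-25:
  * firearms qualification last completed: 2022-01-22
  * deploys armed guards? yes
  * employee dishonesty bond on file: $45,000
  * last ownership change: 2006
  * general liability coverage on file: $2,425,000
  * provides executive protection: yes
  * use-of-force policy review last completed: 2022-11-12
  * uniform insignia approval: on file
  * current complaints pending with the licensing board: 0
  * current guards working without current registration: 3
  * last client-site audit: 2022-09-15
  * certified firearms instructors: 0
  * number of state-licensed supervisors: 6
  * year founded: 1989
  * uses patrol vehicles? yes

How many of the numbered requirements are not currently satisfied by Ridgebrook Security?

1. general liability coverage $2,425,000 ≥ $2,375,000 → met
2. state-licensed supervisors 6 ≥ 3 → met
3. condition 'provides executive protection' holds; complaints pending with the licensing board 0 ≤ 1 → met
4. employee dishonesty bond $45,000 ≥ $30,000 → met
5. uniform insignia approval present → met
6. guards working without current registration 3 > 2 → not met
7. condition 'deploys armed guards' holds; firearms qualification 337 days ago vs limit 365 → met
8. condition 'uses patrol vehicles' holds; certified firearms instructors 0 < 2 → not met
9. client-site audit 101 days ago vs limit 90 → not met
10. use-of-force policy review 43 days ago vs limit 60 → met
Not met: 3 of 10

3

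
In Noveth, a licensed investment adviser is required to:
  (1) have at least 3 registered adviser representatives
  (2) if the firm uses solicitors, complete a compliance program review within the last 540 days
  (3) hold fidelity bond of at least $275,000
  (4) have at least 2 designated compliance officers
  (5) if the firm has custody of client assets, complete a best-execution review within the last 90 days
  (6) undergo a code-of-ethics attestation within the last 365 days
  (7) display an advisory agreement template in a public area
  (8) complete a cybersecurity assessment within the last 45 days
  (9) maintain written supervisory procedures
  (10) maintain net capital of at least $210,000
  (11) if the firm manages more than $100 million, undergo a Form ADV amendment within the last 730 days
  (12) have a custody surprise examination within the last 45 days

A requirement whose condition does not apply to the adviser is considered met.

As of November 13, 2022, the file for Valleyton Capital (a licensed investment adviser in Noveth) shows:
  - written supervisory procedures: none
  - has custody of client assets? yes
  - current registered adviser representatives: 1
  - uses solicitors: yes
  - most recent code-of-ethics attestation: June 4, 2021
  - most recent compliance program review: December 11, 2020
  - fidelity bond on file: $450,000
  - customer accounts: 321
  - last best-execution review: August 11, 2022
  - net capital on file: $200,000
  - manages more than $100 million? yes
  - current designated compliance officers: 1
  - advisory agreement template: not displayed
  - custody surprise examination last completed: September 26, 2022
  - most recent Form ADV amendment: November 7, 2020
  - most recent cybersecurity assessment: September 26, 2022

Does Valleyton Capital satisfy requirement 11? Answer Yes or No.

11. condition 'manages more than $100 million' holds; Form ADV amendment 736 days ago vs limit 730 → not met

No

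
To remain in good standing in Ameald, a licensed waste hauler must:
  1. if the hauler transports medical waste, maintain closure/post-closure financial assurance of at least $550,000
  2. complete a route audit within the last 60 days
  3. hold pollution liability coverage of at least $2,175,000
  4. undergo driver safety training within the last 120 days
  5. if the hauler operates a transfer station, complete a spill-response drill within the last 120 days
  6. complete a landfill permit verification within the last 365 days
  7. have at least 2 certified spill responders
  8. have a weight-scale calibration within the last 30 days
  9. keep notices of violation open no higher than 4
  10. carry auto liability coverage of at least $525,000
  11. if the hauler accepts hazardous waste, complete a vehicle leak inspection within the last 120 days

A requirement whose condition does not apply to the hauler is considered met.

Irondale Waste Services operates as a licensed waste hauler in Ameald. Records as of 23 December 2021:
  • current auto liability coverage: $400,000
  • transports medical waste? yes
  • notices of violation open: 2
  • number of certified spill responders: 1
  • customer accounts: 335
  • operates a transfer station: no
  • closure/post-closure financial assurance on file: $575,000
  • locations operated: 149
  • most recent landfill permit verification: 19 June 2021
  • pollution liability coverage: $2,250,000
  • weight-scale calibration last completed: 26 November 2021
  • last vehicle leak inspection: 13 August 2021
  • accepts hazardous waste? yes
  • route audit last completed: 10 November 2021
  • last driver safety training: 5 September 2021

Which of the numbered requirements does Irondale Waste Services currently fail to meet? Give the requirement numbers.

1. condition 'transports medical waste' holds; closure/post-closure financial assurance $575,000 ≥ $550,000 → met
2. route audit 43 days ago vs limit 60 → met
3. pollution liability coverage $2,250,000 ≥ $2,175,000 → met
4. driver safety training 109 days ago vs limit 120 → met
5. condition 'operates a transfer station' does not hold → requirement n/a → met
6. landfill permit verification 187 days ago vs limit 365 → met
7. certified spill responders 1 < 2 → not met
8. weight-scale calibration 27 days ago vs limit 30 → met
9. notices of violation open 2 ≤ 4 → met
10. auto liability coverage $400,000 < $525,000 → not met
11. condition 'accepts hazardous waste' holds; vehicle leak inspection 132 days ago vs limit 120 → not met
Not met: 7, 10, 11

7, 10, 11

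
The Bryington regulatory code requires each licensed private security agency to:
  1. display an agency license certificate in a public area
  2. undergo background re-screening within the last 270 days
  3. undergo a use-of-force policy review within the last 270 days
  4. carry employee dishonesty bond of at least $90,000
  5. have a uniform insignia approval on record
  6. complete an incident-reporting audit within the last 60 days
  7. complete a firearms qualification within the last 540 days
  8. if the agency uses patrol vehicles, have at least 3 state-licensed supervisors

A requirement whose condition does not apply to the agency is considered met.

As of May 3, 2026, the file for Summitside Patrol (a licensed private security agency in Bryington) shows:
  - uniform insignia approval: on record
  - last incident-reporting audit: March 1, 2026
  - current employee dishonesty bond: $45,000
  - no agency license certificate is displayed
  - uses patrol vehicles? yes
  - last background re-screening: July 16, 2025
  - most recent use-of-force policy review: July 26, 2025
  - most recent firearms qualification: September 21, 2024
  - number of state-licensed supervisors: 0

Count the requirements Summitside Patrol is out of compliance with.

7

1. agency license certificate absent → not met
2. background re-screening 291 days ago vs limit 270 → not met
3. use-of-force policy review 281 days ago vs limit 270 → not met
4. employee dishonesty bond $45,000 < $90,000 → not met
5. uniform insignia approval present → met
6. incident-reporting audit 63 days ago vs limit 60 → not met
7. firearms qualification 589 days ago vs limit 540 → not met
8. condition 'uses patrol vehicles' holds; state-licensed supervisors 0 < 3 → not met
Not met: 7 of 8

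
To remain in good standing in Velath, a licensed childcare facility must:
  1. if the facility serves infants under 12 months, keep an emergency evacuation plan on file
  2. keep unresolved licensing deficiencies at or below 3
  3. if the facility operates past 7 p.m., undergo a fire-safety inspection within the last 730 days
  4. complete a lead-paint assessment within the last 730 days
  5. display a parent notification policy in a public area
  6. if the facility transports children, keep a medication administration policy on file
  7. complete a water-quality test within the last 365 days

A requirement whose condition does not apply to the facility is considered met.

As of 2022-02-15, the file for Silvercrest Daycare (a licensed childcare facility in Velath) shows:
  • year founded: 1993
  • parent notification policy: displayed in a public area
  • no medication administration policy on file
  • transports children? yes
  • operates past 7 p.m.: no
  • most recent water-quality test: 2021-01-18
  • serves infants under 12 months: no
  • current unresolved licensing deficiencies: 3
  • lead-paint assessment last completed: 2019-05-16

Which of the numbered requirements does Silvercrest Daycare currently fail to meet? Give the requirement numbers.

4, 6, 7

1. condition 'serves infants under 12 months' does not hold → requirement n/a → met
2. unresolved licensing deficiencies 3 ≤ 3 → met
3. condition 'operates past 7 p.m.' does not hold → requirement n/a → met
4. lead-paint assessment 1006 days ago vs limit 730 → not met
5. parent notification policy present → met
6. condition 'transports children' holds; medication administration policy absent → not met
7. water-quality test 393 days ago vs limit 365 → not met
Not met: 4, 6, 7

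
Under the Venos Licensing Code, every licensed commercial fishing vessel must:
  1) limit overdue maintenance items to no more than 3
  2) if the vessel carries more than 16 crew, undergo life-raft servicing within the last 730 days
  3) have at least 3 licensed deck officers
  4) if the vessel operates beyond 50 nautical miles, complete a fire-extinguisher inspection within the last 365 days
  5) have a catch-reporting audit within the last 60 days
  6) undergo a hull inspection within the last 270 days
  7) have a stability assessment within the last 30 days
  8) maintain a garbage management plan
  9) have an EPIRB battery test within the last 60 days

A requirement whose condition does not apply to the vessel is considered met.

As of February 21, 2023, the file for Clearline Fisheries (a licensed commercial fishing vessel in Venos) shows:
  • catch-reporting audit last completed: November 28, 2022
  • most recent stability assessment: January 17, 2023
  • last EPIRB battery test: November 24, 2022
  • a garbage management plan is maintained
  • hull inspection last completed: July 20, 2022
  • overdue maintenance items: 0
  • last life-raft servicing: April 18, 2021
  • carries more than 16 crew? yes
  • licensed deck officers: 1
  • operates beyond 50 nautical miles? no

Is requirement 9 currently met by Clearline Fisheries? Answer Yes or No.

9. EPIRB battery test 89 days ago vs limit 60 → not met

No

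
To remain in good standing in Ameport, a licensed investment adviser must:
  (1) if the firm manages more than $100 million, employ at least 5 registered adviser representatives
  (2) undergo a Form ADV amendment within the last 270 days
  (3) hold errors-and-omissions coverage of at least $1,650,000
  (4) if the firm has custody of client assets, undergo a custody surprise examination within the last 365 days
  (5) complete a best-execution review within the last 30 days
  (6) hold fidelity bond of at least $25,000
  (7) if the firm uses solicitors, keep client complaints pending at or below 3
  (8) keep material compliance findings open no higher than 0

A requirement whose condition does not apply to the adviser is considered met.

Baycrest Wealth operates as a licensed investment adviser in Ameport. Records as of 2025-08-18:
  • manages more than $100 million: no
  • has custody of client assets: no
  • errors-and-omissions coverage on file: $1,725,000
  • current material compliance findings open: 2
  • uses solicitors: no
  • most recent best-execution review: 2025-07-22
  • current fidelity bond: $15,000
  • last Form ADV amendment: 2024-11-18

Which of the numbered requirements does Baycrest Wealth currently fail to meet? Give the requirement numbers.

1. condition 'manages more than $100 million' does not hold → requirement n/a → met
2. Form ADV amendment 273 days ago vs limit 270 → not met
3. errors-and-omissions coverage $1,725,000 ≥ $1,650,000 → met
4. condition 'has custody of client assets' does not hold → requirement n/a → met
5. best-execution review 27 days ago vs limit 30 → met
6. fidelity bond $15,000 < $25,000 → not met
7. condition 'uses solicitors' does not hold → requirement n/a → met
8. material compliance findings open 2 > 0 → not met
Not met: 2, 6, 8

2, 6, 8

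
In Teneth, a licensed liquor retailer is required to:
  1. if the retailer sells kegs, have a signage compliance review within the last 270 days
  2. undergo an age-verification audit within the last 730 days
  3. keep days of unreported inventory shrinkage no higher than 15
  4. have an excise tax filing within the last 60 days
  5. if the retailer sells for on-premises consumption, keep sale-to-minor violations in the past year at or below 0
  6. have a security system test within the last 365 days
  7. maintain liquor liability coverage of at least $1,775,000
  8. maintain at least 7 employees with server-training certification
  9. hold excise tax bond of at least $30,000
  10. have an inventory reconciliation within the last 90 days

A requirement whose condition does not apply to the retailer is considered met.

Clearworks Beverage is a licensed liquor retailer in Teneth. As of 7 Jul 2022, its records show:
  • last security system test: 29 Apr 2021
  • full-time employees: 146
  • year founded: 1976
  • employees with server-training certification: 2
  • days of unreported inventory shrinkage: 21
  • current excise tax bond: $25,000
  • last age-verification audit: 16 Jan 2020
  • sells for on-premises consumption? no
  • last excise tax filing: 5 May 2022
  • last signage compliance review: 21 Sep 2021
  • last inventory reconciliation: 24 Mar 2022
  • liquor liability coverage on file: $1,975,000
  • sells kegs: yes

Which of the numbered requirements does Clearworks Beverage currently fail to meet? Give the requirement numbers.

1. condition 'sells kegs' holds; signage compliance review 289 days ago vs limit 270 → not met
2. age-verification audit 903 days ago vs limit 730 → not met
3. days of unreported inventory shrinkage 21 > 15 → not met
4. excise tax filing 63 days ago vs limit 60 → not met
5. condition 'sells for on-premises consumption' does not hold → requirement n/a → met
6. security system test 434 days ago vs limit 365 → not met
7. liquor liability coverage $1,975,000 ≥ $1,775,000 → met
8. employees with server-training certification 2 < 7 → not met
9. excise tax bond $25,000 < $30,000 → not met
10. inventory reconciliation 105 days ago vs limit 90 → not met
Not met: 1, 2, 3, 4, 6, 8, 9, 10

1, 2, 3, 4, 6, 8, 9, 10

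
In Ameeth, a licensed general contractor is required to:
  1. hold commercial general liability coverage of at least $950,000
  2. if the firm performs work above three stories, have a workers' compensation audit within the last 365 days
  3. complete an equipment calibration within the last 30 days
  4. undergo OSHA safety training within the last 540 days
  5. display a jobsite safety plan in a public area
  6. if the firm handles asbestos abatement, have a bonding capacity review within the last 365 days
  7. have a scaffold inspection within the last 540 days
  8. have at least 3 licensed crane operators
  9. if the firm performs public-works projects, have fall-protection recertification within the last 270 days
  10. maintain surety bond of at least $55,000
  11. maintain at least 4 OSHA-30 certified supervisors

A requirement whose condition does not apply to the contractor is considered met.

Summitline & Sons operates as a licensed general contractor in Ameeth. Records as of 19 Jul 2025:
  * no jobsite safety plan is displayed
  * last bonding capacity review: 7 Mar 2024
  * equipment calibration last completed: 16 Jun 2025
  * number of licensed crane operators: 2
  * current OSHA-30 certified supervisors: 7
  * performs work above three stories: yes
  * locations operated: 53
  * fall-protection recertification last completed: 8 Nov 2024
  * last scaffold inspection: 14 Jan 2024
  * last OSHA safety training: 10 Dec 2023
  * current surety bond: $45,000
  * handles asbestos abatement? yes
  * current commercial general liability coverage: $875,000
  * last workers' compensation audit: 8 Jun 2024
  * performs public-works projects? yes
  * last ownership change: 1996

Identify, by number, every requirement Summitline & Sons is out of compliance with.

1, 2, 3, 4, 5, 6, 7, 8, 10

1. commercial general liability coverage $875,000 < $950,000 → not met
2. condition 'performs work above three stories' holds; workers' compensation audit 406 days ago vs limit 365 → not met
3. equipment calibration 33 days ago vs limit 30 → not met
4. OSHA safety training 587 days ago vs limit 540 → not met
5. jobsite safety plan absent → not met
6. condition 'handles asbestos abatement' holds; bonding capacity review 499 days ago vs limit 365 → not met
7. scaffold inspection 552 days ago vs limit 540 → not met
8. licensed crane operators 2 < 3 → not met
9. condition 'performs public-works projects' holds; fall-protection recertification 253 days ago vs limit 270 → met
10. surety bond $45,000 < $55,000 → not met
11. OSHA-30 certified supervisors 7 ≥ 4 → met
Not met: 1, 2, 3, 4, 5, 6, 7, 8, 10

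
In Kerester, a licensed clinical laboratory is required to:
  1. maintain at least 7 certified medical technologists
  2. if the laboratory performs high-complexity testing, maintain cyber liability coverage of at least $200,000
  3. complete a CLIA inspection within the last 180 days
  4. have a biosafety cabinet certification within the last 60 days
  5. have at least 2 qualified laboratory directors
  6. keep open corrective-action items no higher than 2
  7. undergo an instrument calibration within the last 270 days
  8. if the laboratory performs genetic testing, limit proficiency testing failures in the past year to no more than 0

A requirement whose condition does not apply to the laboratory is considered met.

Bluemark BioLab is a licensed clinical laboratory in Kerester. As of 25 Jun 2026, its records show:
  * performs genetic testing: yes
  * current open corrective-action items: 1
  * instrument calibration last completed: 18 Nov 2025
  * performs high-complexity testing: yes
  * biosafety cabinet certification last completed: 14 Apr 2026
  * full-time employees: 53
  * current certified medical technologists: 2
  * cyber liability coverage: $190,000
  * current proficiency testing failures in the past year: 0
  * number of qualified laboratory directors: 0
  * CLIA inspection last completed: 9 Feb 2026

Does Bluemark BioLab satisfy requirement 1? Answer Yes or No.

No

1. certified medical technologists 2 < 7 → not met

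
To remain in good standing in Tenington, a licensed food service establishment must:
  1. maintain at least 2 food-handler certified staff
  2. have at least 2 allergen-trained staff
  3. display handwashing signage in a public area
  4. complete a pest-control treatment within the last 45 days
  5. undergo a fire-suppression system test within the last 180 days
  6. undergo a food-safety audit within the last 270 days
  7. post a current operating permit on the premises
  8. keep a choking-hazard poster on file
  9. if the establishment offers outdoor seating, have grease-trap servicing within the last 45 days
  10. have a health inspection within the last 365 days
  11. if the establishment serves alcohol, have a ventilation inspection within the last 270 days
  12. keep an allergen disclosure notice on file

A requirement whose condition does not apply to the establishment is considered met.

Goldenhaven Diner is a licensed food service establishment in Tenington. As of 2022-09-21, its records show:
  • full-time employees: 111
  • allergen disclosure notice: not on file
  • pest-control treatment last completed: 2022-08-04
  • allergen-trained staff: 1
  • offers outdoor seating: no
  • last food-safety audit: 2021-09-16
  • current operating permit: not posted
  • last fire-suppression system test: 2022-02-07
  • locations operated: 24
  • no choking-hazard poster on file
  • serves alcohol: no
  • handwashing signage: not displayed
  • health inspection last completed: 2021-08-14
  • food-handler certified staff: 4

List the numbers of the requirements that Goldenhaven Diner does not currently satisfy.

2, 3, 4, 5, 6, 7, 8, 10, 12

1. food-handler certified staff 4 ≥ 2 → met
2. allergen-trained staff 1 < 2 → not met
3. handwashing signage absent → not met
4. pest-control treatment 48 days ago vs limit 45 → not met
5. fire-suppression system test 226 days ago vs limit 180 → not met
6. food-safety audit 370 days ago vs limit 270 → not met
7. current operating permit absent → not met
8. choking-hazard poster absent → not met
9. condition 'offers outdoor seating' does not hold → requirement n/a → met
10. health inspection 403 days ago vs limit 365 → not met
11. condition 'serves alcohol' does not hold → requirement n/a → met
12. allergen disclosure notice absent → not met
Not met: 2, 3, 4, 5, 6, 7, 8, 10, 12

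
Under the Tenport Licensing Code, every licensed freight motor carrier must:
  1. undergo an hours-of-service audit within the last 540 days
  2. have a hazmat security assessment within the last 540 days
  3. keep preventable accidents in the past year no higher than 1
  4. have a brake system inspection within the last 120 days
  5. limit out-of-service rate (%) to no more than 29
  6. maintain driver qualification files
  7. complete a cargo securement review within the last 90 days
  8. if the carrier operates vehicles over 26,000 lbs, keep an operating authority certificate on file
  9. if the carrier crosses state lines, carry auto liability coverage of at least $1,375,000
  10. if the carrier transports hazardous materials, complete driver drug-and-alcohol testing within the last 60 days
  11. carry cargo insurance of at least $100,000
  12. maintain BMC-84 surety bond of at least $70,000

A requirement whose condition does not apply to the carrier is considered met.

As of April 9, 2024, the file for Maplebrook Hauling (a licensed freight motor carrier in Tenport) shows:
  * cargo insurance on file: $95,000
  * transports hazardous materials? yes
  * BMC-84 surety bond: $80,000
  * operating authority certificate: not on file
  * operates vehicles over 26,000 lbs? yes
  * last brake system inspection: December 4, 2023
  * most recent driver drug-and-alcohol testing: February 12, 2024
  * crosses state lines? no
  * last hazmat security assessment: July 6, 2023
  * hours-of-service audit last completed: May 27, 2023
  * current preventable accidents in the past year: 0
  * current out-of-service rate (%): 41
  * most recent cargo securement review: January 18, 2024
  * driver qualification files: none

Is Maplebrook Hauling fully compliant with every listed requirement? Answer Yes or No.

1. hours-of-service audit 318 days ago vs limit 540 → met
2. hazmat security assessment 278 days ago vs limit 540 → met
3. preventable accidents in the past year 0 ≤ 1 → met
4. brake system inspection 127 days ago vs limit 120 → not met
5. out-of-service rate (%) 41 > 29 → not met
6. driver qualification files absent → not met
7. cargo securement review 82 days ago vs limit 90 → met
8. condition 'operates vehicles over 26,000 lbs' holds; operating authority certificate absent → not met
9. condition 'crosses state lines' does not hold → requirement n/a → met
10. condition 'transports hazardous materials' holds; driver drug-and-alcohol testing 57 days ago vs limit 60 → met
11. cargo insurance $95,000 < $100,000 → not met
12. BMC-84 surety bond $80,000 ≥ $70,000 → met
Not met: 4, 5, 6, 8, 11

No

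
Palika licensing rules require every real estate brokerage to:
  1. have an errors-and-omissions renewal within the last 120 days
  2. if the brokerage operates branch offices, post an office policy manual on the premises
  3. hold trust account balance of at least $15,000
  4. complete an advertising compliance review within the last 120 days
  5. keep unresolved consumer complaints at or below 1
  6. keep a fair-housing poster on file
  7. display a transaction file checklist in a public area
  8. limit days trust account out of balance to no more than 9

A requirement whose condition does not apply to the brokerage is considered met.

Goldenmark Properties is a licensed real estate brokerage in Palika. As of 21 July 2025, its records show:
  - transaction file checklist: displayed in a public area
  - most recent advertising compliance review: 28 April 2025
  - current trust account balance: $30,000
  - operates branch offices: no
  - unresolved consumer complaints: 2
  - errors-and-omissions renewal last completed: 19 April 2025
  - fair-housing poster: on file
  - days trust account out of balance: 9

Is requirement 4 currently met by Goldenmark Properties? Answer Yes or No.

Yes

4. advertising compliance review 84 days ago vs limit 120 → met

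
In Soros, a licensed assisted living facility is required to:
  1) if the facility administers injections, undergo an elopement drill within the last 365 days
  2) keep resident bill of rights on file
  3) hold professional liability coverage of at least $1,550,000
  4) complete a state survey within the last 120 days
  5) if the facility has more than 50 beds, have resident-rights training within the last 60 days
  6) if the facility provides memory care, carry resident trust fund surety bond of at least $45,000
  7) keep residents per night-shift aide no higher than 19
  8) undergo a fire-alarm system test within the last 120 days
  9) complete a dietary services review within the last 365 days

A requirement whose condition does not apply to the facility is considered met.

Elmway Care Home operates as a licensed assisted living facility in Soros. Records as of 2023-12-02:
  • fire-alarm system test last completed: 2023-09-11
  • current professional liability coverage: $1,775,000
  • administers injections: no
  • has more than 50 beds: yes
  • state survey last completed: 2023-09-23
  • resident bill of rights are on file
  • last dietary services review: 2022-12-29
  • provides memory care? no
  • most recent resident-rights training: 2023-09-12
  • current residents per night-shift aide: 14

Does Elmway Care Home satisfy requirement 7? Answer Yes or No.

Yes

7. residents per night-shift aide 14 ≤ 19 → met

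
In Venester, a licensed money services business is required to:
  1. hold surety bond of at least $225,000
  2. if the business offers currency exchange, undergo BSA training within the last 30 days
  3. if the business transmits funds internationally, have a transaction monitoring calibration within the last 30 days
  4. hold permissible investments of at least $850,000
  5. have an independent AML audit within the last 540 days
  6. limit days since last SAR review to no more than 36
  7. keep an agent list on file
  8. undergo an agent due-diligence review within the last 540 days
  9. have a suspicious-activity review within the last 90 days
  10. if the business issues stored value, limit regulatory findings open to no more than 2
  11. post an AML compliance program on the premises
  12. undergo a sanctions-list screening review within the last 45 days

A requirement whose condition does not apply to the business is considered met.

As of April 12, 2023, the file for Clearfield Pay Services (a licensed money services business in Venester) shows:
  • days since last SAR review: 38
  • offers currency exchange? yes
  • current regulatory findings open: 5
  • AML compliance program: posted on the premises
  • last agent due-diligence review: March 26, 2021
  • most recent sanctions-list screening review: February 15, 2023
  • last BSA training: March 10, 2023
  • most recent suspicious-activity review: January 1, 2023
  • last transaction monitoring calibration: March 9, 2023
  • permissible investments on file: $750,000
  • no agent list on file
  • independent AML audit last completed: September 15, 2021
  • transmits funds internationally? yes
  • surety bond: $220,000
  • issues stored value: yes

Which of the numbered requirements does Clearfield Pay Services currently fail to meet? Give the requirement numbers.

1. surety bond $220,000 < $225,000 → not met
2. condition 'offers currency exchange' holds; BSA training 33 days ago vs limit 30 → not met
3. condition 'transmits funds internationally' holds; transaction monitoring calibration 34 days ago vs limit 30 → not met
4. permissible investments $750,000 < $850,000 → not met
5. independent AML audit 574 days ago vs limit 540 → not met
6. days since last SAR review 38 > 36 → not met
7. agent list absent → not met
8. agent due-diligence review 747 days ago vs limit 540 → not met
9. suspicious-activity review 101 days ago vs limit 90 → not met
10. condition 'issues stored value' holds; regulatory findings open 5 > 2 → not met
11. AML compliance program present → met
12. sanctions-list screening review 56 days ago vs limit 45 → not met
Not met: 1, 2, 3, 4, 5, 6, 7, 8, 9, 10, 12

1, 2, 3, 4, 5, 6, 7, 8, 9, 10, 12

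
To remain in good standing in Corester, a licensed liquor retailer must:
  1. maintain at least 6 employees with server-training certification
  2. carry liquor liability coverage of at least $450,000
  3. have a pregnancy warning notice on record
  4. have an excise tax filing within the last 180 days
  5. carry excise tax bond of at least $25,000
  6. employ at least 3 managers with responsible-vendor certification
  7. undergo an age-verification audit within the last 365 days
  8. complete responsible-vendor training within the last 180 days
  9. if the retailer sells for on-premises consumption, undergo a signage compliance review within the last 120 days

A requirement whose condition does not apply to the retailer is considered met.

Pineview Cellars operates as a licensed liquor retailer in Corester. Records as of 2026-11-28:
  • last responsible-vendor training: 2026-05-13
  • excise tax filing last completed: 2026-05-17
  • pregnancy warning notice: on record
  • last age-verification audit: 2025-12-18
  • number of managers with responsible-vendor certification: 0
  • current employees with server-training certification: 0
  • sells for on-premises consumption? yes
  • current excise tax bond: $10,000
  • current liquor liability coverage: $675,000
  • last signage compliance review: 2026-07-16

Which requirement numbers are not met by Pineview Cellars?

1. employees with server-training certification 0 < 6 → not met
2. liquor liability coverage $675,000 ≥ $450,000 → met
3. pregnancy warning notice present → met
4. excise tax filing 195 days ago vs limit 180 → not met
5. excise tax bond $10,000 < $25,000 → not met
6. managers with responsible-vendor certification 0 < 3 → not met
7. age-verification audit 345 days ago vs limit 365 → met
8. responsible-vendor training 199 days ago vs limit 180 → not met
9. condition 'sells for on-premises consumption' holds; signage compliance review 135 days ago vs limit 120 → not met
Not met: 1, 4, 5, 6, 8, 9

1, 4, 5, 6, 8, 9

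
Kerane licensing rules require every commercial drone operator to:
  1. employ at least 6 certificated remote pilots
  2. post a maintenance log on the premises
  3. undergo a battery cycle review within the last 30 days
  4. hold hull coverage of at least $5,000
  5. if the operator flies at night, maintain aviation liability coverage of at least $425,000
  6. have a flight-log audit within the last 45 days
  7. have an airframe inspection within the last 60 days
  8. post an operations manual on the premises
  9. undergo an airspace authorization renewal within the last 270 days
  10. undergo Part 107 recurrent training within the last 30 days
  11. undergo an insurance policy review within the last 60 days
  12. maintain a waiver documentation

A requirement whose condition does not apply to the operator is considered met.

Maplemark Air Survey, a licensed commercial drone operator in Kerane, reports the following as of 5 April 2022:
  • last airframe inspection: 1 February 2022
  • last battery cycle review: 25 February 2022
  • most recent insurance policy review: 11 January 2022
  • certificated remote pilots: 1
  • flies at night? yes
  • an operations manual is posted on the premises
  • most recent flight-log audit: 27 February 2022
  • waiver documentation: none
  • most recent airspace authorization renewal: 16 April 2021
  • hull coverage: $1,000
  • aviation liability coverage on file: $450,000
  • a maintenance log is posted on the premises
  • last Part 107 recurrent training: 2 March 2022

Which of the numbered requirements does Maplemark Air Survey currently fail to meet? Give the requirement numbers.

1, 3, 4, 7, 9, 10, 11, 12

1. certificated remote pilots 1 < 6 → not met
2. maintenance log present → met
3. battery cycle review 39 days ago vs limit 30 → not met
4. hull coverage $1,000 < $5,000 → not met
5. condition 'flies at night' holds; aviation liability coverage $450,000 ≥ $425,000 → met
6. flight-log audit 37 days ago vs limit 45 → met
7. airframe inspection 63 days ago vs limit 60 → not met
8. operations manual present → met
9. airspace authorization renewal 354 days ago vs limit 270 → not met
10. Part 107 recurrent training 34 days ago vs limit 30 → not met
11. insurance policy review 84 days ago vs limit 60 → not met
12. waiver documentation absent → not met
Not met: 1, 3, 4, 7, 9, 10, 11, 12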